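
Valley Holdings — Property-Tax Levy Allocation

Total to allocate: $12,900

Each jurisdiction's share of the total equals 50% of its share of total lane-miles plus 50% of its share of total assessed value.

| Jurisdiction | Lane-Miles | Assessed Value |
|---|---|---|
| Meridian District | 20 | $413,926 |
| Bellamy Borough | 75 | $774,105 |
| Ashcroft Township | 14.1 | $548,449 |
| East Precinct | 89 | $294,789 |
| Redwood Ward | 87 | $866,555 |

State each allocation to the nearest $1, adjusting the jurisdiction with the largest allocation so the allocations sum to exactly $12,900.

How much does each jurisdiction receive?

Lane-miles total 285.1; assessed value total 2,897,824.
Blended shares (50% lane-miles + 50% assessed value): Meridian District 0.1065; Bellamy Borough 0.2651; Ashcroft Township 0.1194; East Precinct 0.2069; Redwood Ward 0.3021.
Proportional shares: Meridian District 1,373.79; Bellamy Borough 3,419.78; Ashcroft Township 1,539.74; East Precinct 2,669.65; Redwood Ward 3,897.04.
After rounding ($1): Meridian District $1,374; Bellamy Borough $3,420; Ashcroft Township $1,540; East Precinct $2,670; Redwood Ward $3,897. Sum = $12,901.
Difference $12,900 − $12,901 = −$1 applied to largest allocation (Redwood Ward): Redwood Ward becomes $3,896.

Meridian District: $1,374 | Bellamy Borough: $3,420 | Ashcroft Township: $1,540 | East Precinct: $2,670 | Redwood Ward: $3,896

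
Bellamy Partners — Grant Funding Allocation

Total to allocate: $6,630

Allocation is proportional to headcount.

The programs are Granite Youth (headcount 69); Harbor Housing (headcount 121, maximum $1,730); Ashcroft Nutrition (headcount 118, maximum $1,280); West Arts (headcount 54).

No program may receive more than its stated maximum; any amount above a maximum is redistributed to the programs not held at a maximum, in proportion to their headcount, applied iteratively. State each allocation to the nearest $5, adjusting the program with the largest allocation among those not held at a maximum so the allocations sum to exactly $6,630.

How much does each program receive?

Total headcount = 362.
Proportional shares (ignoring caps): Granite Youth 1,263.73; Harbor Housing 2,216.10; Ashcroft Nutrition 2,161.16; West Arts 989.01.
Capped: Harbor Housing ($1,730), Ashcroft Nutrition ($1,280); remaining pool $3,620 reallocated over remaining headcount 123.
Remaining shares: Granite Youth 2,030.73 → $2,030; West Arts 1,589.27 → $1,590.

Granite Youth: $2,030 · Harbor Housing: $1,730 · Ashcroft Nutrition: $1,280 · West Arts: $1,590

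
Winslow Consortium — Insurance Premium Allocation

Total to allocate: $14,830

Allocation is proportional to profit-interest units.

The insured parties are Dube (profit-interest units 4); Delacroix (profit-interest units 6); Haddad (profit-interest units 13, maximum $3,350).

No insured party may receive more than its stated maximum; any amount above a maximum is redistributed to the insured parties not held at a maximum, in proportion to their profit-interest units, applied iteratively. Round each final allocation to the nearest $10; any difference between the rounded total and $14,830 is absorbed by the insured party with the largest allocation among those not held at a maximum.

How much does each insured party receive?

Profit-interest units total: 23.
Proportional shares (ignoring caps): Dube 2,579.13; Delacroix 3,868.70; Haddad 8,382.17.
Cap binds for Haddad ($3,350); residual $11,480 reallocated over remaining profit-interest units 10.
Redistributed shares: Dube 4,592.00 → $4,590; Delacroix 6,888.00 → $6,890.

Dube: $4,590 | Delacroix: $6,890 | Haddad: $3,350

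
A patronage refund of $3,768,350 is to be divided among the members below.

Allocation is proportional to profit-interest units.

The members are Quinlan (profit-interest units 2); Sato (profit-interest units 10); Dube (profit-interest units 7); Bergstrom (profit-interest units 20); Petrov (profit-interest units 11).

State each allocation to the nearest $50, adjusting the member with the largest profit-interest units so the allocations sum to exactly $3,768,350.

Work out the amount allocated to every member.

Quinlan: $150,750 · Sato: $753,650 · Dube: $527,550 · Bergstrom: $1,507,350 · Petrov: $829,050

Sum of profit-interest units: 2 + 10 + 7 + 20 + 11 = 50.
Raw shares: Quinlan 150,734.00; Sato 753,670.00; Dube 527,569.00; Bergstrom 1,507,340.00; Petrov 829,037.00.
Rounded to nearest $50: Quinlan $150,750; Sato $753,650; Dube $527,550; Bergstrom $1,507,350; Petrov $829,050. Sum = $3,768,350.
Sum already equals the total — no adjustment.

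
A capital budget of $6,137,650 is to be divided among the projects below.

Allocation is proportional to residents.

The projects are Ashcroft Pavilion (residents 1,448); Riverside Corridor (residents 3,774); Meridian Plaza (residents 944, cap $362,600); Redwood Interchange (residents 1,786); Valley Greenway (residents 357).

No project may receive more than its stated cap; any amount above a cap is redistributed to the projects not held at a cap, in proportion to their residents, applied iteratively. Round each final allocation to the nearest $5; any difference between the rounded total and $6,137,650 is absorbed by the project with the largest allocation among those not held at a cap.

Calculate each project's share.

Total residents = 8,309.
Unconstrained shares: Ashcroft Pavilion 1,069,601.30; Riverside Corridor 2,787,759.19; Meridian Plaza 697,309.13; Redwood Interchange 1,319,273.43; Valley Greenway 263,706.95.
Capped: Meridian Plaza ($362,600); remaining pool $5,775,050 reallocated over remaining residents 7,365.
Shares after redistribution: Ashcroft Pavilion 1,135,406.98 → $1,135,405; Riverside Corridor 2,959,272.06 → $2,959,270; Redwood Interchange 1,400,439.82 → $1,400,440; Valley Greenway 279,931.14 → $279,930.
Rounding difference +$5 applied to Riverside Corridor → $2,959,275.

Ashcroft Pavilion: $1,135,405; Riverside Corridor: $2,959,275; Meridian Plaza: $362,600; Redwood Interchange: $1,400,440; Valley Greenway: $279,930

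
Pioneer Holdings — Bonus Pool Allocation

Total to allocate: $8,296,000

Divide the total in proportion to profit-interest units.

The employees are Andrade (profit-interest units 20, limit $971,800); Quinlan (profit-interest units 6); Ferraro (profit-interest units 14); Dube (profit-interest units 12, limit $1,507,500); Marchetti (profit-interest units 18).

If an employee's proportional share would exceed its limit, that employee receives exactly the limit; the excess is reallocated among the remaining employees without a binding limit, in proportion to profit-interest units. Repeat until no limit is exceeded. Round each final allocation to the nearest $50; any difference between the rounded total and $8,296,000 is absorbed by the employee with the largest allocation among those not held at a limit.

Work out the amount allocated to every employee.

Andrade: $971,800 | Quinlan: $918,450 | Ferraro: $2,143,000 | Dube: $1,507,500 | Marchetti: $2,755,250

Total profit-interest units = 70.
Unconstrained shares: Andrade 2,370,285.71; Quinlan 711,085.71; Ferraro 1,659,200.00; Dube 1,422,171.43; Marchetti 2,133,257.14.
Capped: Andrade ($971,800); residual $7,324,200 reallocated over remaining profit-interest units 50.
Capped: Dube ($1,507,500); residual $5,816,700 reallocated over remaining profit-interest units 38.
Shares after redistribution: Quinlan 918,426.32 → $918,450; Ferraro 2,142,994.74 → $2,143,000; Marchetti 2,755,278.95 → $2,755,300.
Rounding difference −$50 applied to Marchetti → $2,755,250.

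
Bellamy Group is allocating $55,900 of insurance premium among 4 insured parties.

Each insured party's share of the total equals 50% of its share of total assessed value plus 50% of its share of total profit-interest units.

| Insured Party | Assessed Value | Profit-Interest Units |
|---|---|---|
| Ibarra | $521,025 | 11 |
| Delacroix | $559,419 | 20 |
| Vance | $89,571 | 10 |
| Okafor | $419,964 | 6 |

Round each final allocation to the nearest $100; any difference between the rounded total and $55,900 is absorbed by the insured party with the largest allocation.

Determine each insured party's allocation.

Ibarra: $15,700 · Delacroix: $21,700 · Vance: $7,500 · Okafor: $11,000

Assessed value total 1,589,979; profit-interest units total 47.
Composite weights (50% assessed value + 50% profit-interest units): Ibarra 0.2809; Delacroix 0.3887; Vance 0.1346; Okafor 0.1959.
Raw shares: Ibarra 15,700.51; Delacroix 21,727.56; Vance 7,521.36; Okafor 10,950.57.
Rounded to nearest $100: Ibarra $15,700; Delacroix $21,700; Vance $7,500; Okafor $11,000. Sum = $55,900.
Sum already equals the total — no adjustment.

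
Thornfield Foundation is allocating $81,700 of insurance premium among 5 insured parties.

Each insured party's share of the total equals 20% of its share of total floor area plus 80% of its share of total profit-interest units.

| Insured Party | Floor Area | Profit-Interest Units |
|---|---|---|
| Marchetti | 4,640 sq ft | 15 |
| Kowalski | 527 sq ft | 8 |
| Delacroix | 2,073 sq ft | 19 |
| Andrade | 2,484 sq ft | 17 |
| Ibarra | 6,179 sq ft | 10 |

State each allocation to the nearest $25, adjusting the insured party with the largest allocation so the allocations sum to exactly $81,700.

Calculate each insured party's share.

Totals — floor area 15,903, profit-interest units 69.
Composite weights (20% floor area + 80% profit-interest units): Marchetti 0.2323; Kowalski 0.0994; Delacroix 0.2464; Andrade 0.2283; Ibarra 0.1937.
Raw shares: Marchetti 18,976.20; Kowalski 8,119.45; Delacroix 20,127.65; Andrade 18,655.45; Ibarra 15,821.26.
At nearest $25: Marchetti $18,975; Kowalski $8,125; Delacroix $20,125; Andrade $18,650; Ibarra $15,825. Sum = $81,700.
No rounding difference to absorb.

Marchetti: $18,975; Kowalski: $8,125; Delacroix: $20,125; Andrade: $18,650; Ibarra: $15,825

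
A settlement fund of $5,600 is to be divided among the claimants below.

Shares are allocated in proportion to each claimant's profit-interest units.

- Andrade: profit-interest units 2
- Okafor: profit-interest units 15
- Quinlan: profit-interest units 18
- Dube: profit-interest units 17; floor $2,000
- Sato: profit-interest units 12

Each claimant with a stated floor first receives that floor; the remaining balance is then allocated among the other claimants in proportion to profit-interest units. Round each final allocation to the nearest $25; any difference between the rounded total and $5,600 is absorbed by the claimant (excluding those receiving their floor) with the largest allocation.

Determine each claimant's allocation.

Guaranteed amounts: Dube $2,000. Residual $3,600.
Residual split over remaining profit-interest units 47: Andrade 153.19 → $150; Okafor 1,148.94 → $1,150; Quinlan 1,378.72 → $1,375; Sato 919.15 → $925.

Andrade: $150 | Okafor: $1,150 | Quinlan: $1,375 | Dube: $2,000 | Sato: $925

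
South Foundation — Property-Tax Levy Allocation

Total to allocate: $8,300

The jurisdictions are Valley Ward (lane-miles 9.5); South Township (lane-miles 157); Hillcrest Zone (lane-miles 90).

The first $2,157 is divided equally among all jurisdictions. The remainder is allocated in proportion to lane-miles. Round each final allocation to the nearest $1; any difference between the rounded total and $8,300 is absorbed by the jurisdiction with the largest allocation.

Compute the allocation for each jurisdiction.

Equal tier: $2,157 ÷ 3 = $719 apiece.
Remainder $6,143 by lane-miles (total 256.5): Valley Ward 227.52 → $228; South Township 3,760.04 → $3,760; Hillcrest Zone 2,155.44 → $2,155.
Totals: Valley Ward $719 + $228 = $947; South Township $719 + $3,760 = $4,479; Hillcrest Zone $719 + $2,155 = $2,874.

Valley Ward: $947 | South Township: $4,479 | Hillcrest Zone: $2,874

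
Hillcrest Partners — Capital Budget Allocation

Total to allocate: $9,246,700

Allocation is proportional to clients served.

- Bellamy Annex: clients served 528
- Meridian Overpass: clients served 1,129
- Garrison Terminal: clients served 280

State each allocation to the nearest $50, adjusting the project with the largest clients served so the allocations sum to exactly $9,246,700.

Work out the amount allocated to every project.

Total clients served = 1,937.
Proportional shares: Bellamy Annex 528/1,937 × $9,246,700 = 2,520,525.35; Meridian Overpass 1,129/1,937 × $9,246,700 = 5,389,532.42; Garrison Terminal 280/1,937 × $9,246,700 = 1,336,642.23.
Rounded to nearest $50: Bellamy Annex $2,520,550; Meridian Overpass $5,389,550; Garrison Terminal $1,336,650. Sum = $9,246,750.
Difference $9,246,700 − $9,246,750 = −$50 applied to largest clients served (Meridian Overpass): Meridian Overpass becomes $5,389,500.

Bellamy Annex: $2,520,550; Meridian Overpass: $5,389,500; Garrison Terminal: $1,336,650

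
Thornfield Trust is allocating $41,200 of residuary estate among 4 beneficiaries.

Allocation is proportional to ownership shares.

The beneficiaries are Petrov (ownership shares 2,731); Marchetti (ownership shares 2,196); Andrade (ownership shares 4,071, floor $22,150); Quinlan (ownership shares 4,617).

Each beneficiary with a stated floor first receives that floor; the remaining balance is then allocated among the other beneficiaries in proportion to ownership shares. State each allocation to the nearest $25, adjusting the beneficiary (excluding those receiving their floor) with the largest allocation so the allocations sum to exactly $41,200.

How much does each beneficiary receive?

Petrov: $5,450 · Marchetti: $4,375 · Andrade: $22,150 · Quinlan: $9,225

Guaranteed amounts: Andrade $22,150. Residual $19,050.
Residual split over remaining ownership shares 9,544: Petrov 5,451.13 → $5,450; Marchetti 4,383.26 → $4,375; Quinlan 9,215.62 → $9,225.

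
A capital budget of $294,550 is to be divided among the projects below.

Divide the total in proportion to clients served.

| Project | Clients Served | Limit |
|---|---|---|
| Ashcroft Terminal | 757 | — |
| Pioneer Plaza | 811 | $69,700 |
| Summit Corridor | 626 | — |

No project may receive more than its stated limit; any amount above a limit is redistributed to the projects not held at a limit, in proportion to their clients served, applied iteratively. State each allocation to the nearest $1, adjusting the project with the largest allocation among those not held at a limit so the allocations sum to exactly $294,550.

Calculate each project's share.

Ashcroft Terminal: $123,074 | Pioneer Plaza: $69,700 | Summit Corridor: $101,776

Clients served total: 2,194.
Proportional shares (ignoring caps): Ashcroft Terminal 101,629.15; Pioneer Plaza 108,878.78; Summit Corridor 84,042.07.
Capped: Pioneer Plaza ($69,700); remaining pool $224,850 reallocated over remaining clients served 1,383.
Shares after redistribution: Ashcroft Terminal 123,074.08 → $123,074; Summit Corridor 101,775.92 → $101,776.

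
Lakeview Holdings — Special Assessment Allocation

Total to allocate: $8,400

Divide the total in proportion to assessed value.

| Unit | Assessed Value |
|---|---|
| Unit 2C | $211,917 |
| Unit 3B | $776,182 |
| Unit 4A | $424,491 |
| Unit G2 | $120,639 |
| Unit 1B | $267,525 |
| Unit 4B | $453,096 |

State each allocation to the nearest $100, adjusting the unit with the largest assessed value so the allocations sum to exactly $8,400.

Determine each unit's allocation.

Unit 2C: $800 | Unit 3B: $2,900 | Unit 4A: $1,600 | Unit G2: $400 | Unit 1B: $1,000 | Unit 4B: $1,700

Combined assessed value = 211,917 + 776,182 + 424,491 + 120,639 + 267,525 + 453,096 = 2,253,850.
Pro-rata amounts: Unit 2C 789.81; Unit 3B 2,892.80; Unit 4A 1,582.06; Unit G2 449.62; Unit 1B 997.05; Unit 4B 1,688.67.
After rounding ($100): Unit 2C $800; Unit 3B $2,900; Unit 4A $1,600; Unit G2 $400; Unit 1B $1,000; Unit 4B $1,700. Sum = $8,400.
Sum already equals the total — no adjustment.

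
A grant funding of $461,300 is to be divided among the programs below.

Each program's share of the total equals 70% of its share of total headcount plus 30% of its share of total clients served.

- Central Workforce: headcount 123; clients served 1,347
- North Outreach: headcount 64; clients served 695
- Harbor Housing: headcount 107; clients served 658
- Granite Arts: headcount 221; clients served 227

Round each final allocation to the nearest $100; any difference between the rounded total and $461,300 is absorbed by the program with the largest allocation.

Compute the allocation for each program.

Central Workforce: $140,800 · North Outreach: $73,000 · Harbor Housing: $98,200 · Granite Arts: $149,300

Totals — headcount 515, clients served 2,927.
Combined weights (70% headcount + 30% clients served): Central Workforce 0.3052; North Outreach 0.1582; Harbor Housing 0.2129; Granite Arts 0.3237.
Proportional shares: Central Workforce 140,809.02; North Outreach 72,988.56; Harbor Housing 98,200.60; Granite Arts 149,301.82.
At nearest $100: Central Workforce $140,800; North Outreach $73,000; Harbor Housing $98,200; Granite Arts $149,300. Sum = $461,300.
No rounding difference to absorb.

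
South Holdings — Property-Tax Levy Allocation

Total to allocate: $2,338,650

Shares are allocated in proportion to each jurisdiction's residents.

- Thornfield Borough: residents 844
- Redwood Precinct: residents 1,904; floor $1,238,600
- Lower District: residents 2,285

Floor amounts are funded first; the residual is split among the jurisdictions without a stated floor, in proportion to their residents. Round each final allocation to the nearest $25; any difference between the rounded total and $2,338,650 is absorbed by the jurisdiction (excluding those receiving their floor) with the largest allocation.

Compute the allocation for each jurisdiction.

Guaranteed amounts: Redwood Precinct $1,238,600. Balance $1,100,050.
Balance split over remaining residents 3,129: Thornfield Borough 296,721.70 → $296,725; Lower District 803,328.30 → $803,325.

Thornfield Borough: $296,725 | Redwood Precinct: $1,238,600 | Lower District: $803,325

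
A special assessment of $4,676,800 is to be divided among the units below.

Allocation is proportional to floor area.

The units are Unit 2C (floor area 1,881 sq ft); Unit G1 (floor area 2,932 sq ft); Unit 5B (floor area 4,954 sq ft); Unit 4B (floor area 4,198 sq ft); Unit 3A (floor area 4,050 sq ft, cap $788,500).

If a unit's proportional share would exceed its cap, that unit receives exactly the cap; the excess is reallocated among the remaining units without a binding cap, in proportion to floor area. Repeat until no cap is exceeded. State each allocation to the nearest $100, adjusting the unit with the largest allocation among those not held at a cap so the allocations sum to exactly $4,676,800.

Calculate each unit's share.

Sum of floor area: 18,015.
Unconstrained shares: Unit 2C 488,318.67; Unit G1 761,164.45; Unit 5B 1,286,087.55; Unit 4B 1,089,825.50; Unit 3A 1,051,403.83.
Cap binds for Unit 3A ($788,500); remaining pool $3,888,300 reallocated over remaining floor area 13,965.
Remaining shares: Unit 2C 523,730.20 → $523,700; Unit G1 816,362.02 → $816,400; Unit 5B 1,379,351.11 → $1,379,400; Unit 4B 1,168,856.67 → $1,168,900.
Rounding difference −$100 applied to Unit 5B → $1,379,300.

Unit 2C: $523,700 | Unit G1: $816,400 | Unit 5B: $1,379,300 | Unit 4B: $1,168,900 | Unit 3A: $788,500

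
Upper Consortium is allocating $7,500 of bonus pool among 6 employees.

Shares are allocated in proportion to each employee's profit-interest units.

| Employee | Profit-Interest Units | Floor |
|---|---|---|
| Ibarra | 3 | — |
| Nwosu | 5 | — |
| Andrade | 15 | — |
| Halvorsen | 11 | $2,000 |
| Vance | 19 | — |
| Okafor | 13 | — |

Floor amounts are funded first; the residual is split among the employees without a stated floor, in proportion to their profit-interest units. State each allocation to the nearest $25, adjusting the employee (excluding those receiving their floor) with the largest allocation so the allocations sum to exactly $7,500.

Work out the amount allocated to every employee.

Guaranteed amounts: Halvorsen $2,000. Balance $5,500.
Balance split over remaining profit-interest units 55: Ibarra 300.00 → $300; Nwosu 500.00 → $500; Andrade 1,500.00 → $1,500; Vance 1,900.00 → $1,900; Okafor 1,300.00 → $1,300.

Ibarra: $300 · Nwosu: $500 · Andrade: $1,500 · Halvorsen: $2,000 · Vance: $1,900 · Okafor: $1,300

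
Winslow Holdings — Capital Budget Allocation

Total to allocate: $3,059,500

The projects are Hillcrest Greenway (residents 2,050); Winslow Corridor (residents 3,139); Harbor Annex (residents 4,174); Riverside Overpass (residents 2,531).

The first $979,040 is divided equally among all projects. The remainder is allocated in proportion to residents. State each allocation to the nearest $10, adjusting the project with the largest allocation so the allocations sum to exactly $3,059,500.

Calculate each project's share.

Hillcrest Greenway: $603,340; Winslow Corridor: $793,820; Harbor Annex: $974,870; Riverside Overpass: $687,470

$979,040 shared equally gives $244,760 per project.
Remainder $2,080,460 by residents (total 11,894): Hillcrest Greenway 358,579.37 → $358,580; Winslow Corridor 549,063.72 → $549,060; Harbor Annex 730,102.58 → $730,100; Riverside Overpass 442,714.33 → $442,710.
Rounding difference +$10 on remainder applied to Harbor Annex.
Totals: Hillcrest Greenway $244,760 + $358,580 = $603,340; Winslow Corridor $244,760 + $549,060 = $793,820; Harbor Annex $244,760 + $730,110 = $974,870; Riverside Overpass $244,760 + $442,710 = $687,470.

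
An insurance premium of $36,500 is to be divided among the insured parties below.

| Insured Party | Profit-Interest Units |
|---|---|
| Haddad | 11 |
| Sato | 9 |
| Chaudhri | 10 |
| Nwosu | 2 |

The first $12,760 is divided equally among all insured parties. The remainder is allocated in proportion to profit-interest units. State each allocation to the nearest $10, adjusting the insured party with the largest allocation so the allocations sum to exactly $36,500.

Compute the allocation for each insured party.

Haddad: $11,350 | Sato: $9,870 | Chaudhri: $10,610 | Nwosu: $4,670

Equal tier: $12,760 ÷ 4 = $3,190 apiece.
Remainder $23,740 by profit-interest units (total 32): Haddad 8,160.62 → $8,160; Sato 6,676.88 → $6,680; Chaudhri 7,418.75 → $7,420; Nwosu 1,483.75 → $1,480.
Totals: Haddad $3,190 + $8,160 = $11,350; Sato $3,190 + $6,680 = $9,870; Chaudhri $3,190 + $7,420 = $10,610; Nwosu $3,190 + $1,480 = $4,670.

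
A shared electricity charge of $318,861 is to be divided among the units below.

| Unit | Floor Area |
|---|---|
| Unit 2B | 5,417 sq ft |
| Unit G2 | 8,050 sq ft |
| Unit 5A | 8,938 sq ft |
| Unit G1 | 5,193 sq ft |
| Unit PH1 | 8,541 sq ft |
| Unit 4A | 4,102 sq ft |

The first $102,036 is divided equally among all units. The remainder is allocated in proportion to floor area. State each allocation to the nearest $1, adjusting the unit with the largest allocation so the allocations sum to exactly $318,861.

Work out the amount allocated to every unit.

Equal tier: $102,036 ÷ 6 = $17,006 apiece.
Remainder $216,825 by floor area (total 40,241): Unit 2B 29,187.67 → $29,188; Unit G2 43,374.70 → $43,375; Unit 5A 48,159.39 → $48,159; Unit G1 27,980.72 → $27,981; Unit PH1 46,020.29 → $46,020; Unit 4A 22,102.24 → $22,102.
Totals: Unit 2B $17,006 + $29,188 = $46,194; Unit G2 $17,006 + $43,375 = $60,381; Unit 5A $17,006 + $48,159 = $65,165; Unit G1 $17,006 + $27,981 = $44,987; Unit PH1 $17,006 + $46,020 = $63,026; Unit 4A $17,006 + $22,102 = $39,108.

Unit 2B: $46,194; Unit G2: $60,381; Unit 5A: $65,165; Unit G1: $44,987; Unit PH1: $63,026; Unit 4A: $39,108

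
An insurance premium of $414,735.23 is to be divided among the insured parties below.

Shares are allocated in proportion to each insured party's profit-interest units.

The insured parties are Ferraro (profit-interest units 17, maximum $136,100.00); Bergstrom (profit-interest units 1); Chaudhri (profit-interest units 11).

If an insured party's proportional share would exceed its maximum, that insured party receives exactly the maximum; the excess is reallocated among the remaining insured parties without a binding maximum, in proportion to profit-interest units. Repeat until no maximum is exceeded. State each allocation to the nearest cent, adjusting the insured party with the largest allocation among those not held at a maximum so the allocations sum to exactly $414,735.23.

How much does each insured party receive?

Ferraro: $136,100.00 | Bergstrom: $23,219.60 | Chaudhri: $255,415.63

Combined profit-interest units = 29.
Unconstrained shares: Ferraro 243,120.6521; Bergstrom 14,301.2148; Chaudhri 157,313.3631.
Capped: Ferraro ($136,100.00); balance $278,635.23 reallocated over remaining profit-interest units 12.
Remaining shares: Bergstrom 23,219.6025 → $23,219.60; Chaudhri 255,415.6275 → $255,415.63.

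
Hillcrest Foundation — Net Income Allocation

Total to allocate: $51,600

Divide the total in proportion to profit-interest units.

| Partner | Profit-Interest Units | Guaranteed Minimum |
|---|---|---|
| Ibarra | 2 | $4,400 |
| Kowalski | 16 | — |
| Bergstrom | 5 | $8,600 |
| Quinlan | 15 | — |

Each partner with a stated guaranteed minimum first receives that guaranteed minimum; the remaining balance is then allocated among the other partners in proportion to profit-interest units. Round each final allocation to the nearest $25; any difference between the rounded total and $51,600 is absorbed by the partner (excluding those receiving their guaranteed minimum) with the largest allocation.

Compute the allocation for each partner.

Ibarra: $4,400 · Kowalski: $19,925 · Bergstrom: $8,600 · Quinlan: $18,675

Fund the minimums — Ibarra $4,400; Bergstrom $8,600. Residual $38,600.
Residual split over remaining profit-interest units 31: Kowalski 19,922.58 → $19,925; Quinlan 18,677.42 → $18,675.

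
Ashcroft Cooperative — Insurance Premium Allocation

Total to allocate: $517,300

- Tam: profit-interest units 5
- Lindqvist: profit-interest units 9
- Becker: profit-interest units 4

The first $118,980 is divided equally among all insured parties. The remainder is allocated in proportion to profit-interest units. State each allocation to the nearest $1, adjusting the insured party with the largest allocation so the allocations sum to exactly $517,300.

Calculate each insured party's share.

Tam: $150,304 · Lindqvist: $238,820 · Becker: $128,176

Equal tier: $118,980 ÷ 3 = $39,660 apiece.
Remainder $398,320 by profit-interest units (total 18): Tam 110,644.44 → $110,644; Lindqvist 199,160.00 → $199,160; Becker 88,515.56 → $88,516.
Totals: Tam $39,660 + $110,644 = $150,304; Lindqvist $39,660 + $199,160 = $238,820; Becker $39,660 + $88,516 = $128,176.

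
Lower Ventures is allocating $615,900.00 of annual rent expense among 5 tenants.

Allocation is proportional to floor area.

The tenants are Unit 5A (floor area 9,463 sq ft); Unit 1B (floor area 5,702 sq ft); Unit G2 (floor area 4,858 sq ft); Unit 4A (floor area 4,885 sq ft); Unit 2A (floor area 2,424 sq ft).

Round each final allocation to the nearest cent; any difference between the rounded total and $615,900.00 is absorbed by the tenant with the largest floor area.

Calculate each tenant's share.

Sum of floor area: 9,463 + 5,702 + 4,858 + 4,885 + 2,424 = 27,332.
Unrounded shares: Unit 5A 213,239.4885; Unit 1B 128,489.0165; Unit G2 109,470.2986; Unit 4A 110,078.7173; Unit 2A 54,622.4791.
Rounded to nearest cent: Unit 5A $213,239.49; Unit 1B $128,489.02; Unit G2 $109,470.30; Unit 4A $110,078.72; Unit 2A $54,622.48. Sum = $615,900.01.
Difference $615,900.00 − $615,900.01 = −$0.01 applied to largest floor area (Unit 5A): Unit 5A becomes $213,239.48.

Unit 5A: $213,239.48 · Unit 1B: $128,489.02 · Unit G2: $109,470.30 · Unit 4A: $110,078.72 · Unit 2A: $54,622.48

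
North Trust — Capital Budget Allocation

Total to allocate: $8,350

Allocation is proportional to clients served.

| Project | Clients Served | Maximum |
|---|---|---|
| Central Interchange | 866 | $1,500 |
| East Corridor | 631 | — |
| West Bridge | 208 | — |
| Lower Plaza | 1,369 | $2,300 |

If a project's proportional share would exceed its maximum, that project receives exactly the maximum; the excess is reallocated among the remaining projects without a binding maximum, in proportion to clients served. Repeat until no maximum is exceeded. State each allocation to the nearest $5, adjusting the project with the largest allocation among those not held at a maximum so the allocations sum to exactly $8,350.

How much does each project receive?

Sum of clients served: 3,074.
Pro-rata shares before constraints: Central Interchange 2,352.34; East Corridor 1,714.00; West Bridge 565.00; Lower Plaza 3,718.66.
Cap binds for Central Interchange ($1,500), Lower Plaza ($2,300); remaining pool $4,550 reallocated over remaining clients served 839.
Redistributed shares: East Corridor 3,421.99 → $3,420; West Bridge 1,128.01 → $1,130.

Central Interchange: $1,500 | East Corridor: $3,420 | West Bridge: $1,130 | Lower Plaza: $2,300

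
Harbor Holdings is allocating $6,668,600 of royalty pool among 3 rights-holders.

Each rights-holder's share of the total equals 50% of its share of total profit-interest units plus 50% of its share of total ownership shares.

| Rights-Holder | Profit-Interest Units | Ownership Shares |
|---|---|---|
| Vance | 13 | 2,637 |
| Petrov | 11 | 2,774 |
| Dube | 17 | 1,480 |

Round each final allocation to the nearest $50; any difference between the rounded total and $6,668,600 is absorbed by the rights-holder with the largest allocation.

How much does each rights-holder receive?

Totals — profit-interest units 41, ownership shares 6,891.
Combined weights (50% profit-interest units + 50% ownership shares): Vance 0.3499; Petrov 0.3354; Dube 0.3147.
Proportional shares: Vance 2,333,163.83; Petrov 2,236,804.28; Dube 2,098,631.89.
Rounded to nearest $50: Vance $2,333,150; Petrov $2,236,800; Dube $2,098,650. Sum = $6,668,600.
No rounding difference to absorb.

Vance: $2,333,150; Petrov: $2,236,800; Dube: $2,098,650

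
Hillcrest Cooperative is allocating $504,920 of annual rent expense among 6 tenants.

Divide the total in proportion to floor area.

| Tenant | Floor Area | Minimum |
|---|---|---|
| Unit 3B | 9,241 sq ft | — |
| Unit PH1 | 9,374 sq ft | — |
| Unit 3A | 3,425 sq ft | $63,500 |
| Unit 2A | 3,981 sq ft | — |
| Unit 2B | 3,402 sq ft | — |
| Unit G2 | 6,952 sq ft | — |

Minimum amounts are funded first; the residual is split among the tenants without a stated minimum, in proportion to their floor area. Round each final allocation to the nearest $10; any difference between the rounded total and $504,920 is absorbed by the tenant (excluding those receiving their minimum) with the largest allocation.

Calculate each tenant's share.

Fund the minimums — Unit 3A $63,500. Remaining pool $441,420.
Remaining pool split over remaining floor area 32,950: Unit 3B 123,798.55 → $123,800; Unit PH1 125,580.31 → $125,580; Unit 2A 53,332.11 → $53,330; Unit 2B 45,575.44 → $45,580; Unit G2 93,133.59 → $93,130.

Unit 3B: $123,800; Unit PH1: $125,580; Unit 3A: $63,500; Unit 2A: $53,330; Unit 2B: $45,580; Unit G2: $93,130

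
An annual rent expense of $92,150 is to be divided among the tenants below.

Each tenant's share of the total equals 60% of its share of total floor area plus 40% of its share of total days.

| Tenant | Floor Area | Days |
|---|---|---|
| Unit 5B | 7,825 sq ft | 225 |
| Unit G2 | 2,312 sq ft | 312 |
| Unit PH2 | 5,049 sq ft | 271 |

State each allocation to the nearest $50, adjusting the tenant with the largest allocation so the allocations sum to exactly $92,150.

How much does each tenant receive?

Floor area total 15,186; days total 808.
Composite weights (60% floor area + 40% days): Unit 5B 0.4206; Unit G2 0.2458; Unit PH2 0.3336.
Raw shares: Unit 5B 38,753.91; Unit G2 22,650.72; Unit PH2 30,745.37.
Rounded to nearest $50: Unit 5B $38,750; Unit G2 $22,650; Unit PH2 $30,750. Sum = $92,150.
No rounding difference to absorb.

Unit 5B: $38,750 · Unit G2: $22,650 · Unit PH2: $30,750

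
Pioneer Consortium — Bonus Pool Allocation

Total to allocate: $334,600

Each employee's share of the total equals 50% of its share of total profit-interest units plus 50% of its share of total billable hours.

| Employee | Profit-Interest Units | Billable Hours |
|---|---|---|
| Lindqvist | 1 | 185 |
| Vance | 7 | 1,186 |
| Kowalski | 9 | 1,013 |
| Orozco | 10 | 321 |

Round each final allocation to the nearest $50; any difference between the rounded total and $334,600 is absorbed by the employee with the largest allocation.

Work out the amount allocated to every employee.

Lindqvist: $17,650 | Vance: $116,750 | Kowalski: $118,400 | Orozco: $81,800

Totals — profit-interest units 27, billable hours 2,705.
Blended shares (50% profit-interest units + 50% billable hours): Lindqvist 0.0527; Vance 0.3489; Kowalski 0.3539; Orozco 0.2445.
Proportional shares: Lindqvist 17,638.26; Vance 116,726.31; Kowalski 118,419.13; Orozco 81,816.31.
After rounding ($50): Lindqvist $17,650; Vance $116,750; Kowalski $118,400; Orozco $81,800. Sum = $334,600.
Sum already equals the total — no adjustment.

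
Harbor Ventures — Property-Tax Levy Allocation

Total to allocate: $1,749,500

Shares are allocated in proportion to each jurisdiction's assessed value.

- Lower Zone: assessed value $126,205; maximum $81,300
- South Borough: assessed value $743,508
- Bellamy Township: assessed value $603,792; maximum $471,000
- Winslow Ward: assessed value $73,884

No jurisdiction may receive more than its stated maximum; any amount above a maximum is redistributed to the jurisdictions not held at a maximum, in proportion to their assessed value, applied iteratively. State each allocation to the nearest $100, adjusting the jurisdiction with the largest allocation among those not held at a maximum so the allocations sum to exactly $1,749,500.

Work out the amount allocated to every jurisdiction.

Sum of assessed value: 1,547,389.
Proportional shares (ignoring caps): Lower Zone 142,689.17; South Borough 840,620.71; Bellamy Township 682,655.82; Winslow Ward 83,534.30.
Capped: Lower Zone ($81,300), Bellamy Township ($471,000); balance $1,197,200 reallocated over remaining assessed value 817,392.
Shares after redistribution: South Borough 1,088,985.18 → $1,089,000; Winslow Ward 108,214.82 → $108,200.

Lower Zone: $81,300 · South Borough: $1,089,000 · Bellamy Township: $471,000 · Winslow Ward: $108,200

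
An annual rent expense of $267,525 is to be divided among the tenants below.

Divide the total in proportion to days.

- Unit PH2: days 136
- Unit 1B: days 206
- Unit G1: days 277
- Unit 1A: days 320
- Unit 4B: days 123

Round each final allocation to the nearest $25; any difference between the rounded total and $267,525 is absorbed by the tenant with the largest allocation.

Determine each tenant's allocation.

Combined days = 1,062.
Proportional shares: Unit PH2 136/1,062 × $267,525 = 34,259.32; Unit 1B 206/1,062 × $267,525 = 51,892.80; Unit G1 277/1,062 × $267,525 = 69,778.18; Unit 1A 320/1,062 × $267,525 = 80,610.17; Unit 4B 123/1,062 × $267,525 = 30,984.53.
After rounding ($25): Unit PH2 $34,250; Unit 1B $51,900; Unit G1 $69,775; Unit 1A $80,600; Unit 4B $30,975. Sum = $267,500.
Difference $267,525 − $267,500 = +$25 applied to largest allocation (Unit 1A): Unit 1A becomes $80,625.

Unit PH2: $34,250 | Unit 1B: $51,900 | Unit G1: $69,775 | Unit 1A: $80,625 | Unit 4B: $30,975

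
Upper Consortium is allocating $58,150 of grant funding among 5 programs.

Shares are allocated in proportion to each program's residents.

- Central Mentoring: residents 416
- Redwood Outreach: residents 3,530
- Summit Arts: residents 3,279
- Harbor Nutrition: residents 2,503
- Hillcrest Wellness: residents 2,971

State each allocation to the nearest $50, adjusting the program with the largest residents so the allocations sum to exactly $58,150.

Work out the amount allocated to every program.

Central Mentoring: $1,900; Redwood Outreach: $16,200; Summit Arts: $15,000; Harbor Nutrition: $11,450; Hillcrest Wellness: $13,600

Sum of residents: 416 + 3,530 + 3,279 + 2,503 + 2,971 = 12,699.
Raw shares: Central Mentoring 1,904.91; Redwood Outreach 16,164.23; Summit Arts 15,014.87; Harbor Nutrition 11,461.49; Hillcrest Wellness 13,604.51.
At nearest $50: Central Mentoring $1,900; Redwood Outreach $16,150; Summit Arts $15,000; Harbor Nutrition $11,450; Hillcrest Wellness $13,600. Sum = $58,100.
Difference $58,150 − $58,100 = +$50 applied to largest residents (Redwood Outreach): Redwood Outreach becomes $16,200.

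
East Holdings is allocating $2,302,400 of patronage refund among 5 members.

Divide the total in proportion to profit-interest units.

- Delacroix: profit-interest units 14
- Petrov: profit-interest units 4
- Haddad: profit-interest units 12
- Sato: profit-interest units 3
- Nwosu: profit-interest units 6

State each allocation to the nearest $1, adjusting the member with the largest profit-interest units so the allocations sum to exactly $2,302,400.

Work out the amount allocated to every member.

Combined profit-interest units = 39.
Proportional shares: Delacroix 14/39 × $2,302,400 = 826,502.56; Petrov 4/39 × $2,302,400 = 236,143.59; Haddad 12/39 × $2,302,400 = 708,430.77; Sato 3/39 × $2,302,400 = 177,107.69; Nwosu 6/39 × $2,302,400 = 354,215.38.
Rounded to nearest $1: Delacroix $826,503; Petrov $236,144; Haddad $708,431; Sato $177,108; Nwosu $354,215. Sum = $2,302,401.
Difference $2,302,400 − $2,302,401 = −$1 applied to largest profit-interest units (Delacroix): Delacroix becomes $826,502.

Delacroix: $826,502 · Petrov: $236,144 · Haddad: $708,431 · Sato: $177,108 · Nwosu: $354,215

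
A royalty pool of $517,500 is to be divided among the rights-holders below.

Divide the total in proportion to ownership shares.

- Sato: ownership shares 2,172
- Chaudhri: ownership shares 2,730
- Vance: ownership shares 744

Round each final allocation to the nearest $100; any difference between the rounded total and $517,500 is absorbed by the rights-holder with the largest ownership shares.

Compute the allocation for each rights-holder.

Ownership shares total: 2,172 + 2,730 + 744 = 5,646.
Proportional shares: Sato 199,080.77; Chaudhri 250,225.82; Vance 68,193.41.
At nearest $100: Sato $199,100; Chaudhri $250,200; Vance $68,200. Sum = $517,500.
Rounded total matches; no reconciliation needed.

Sato: $199,100; Chaudhri: $250,200; Vance: $68,200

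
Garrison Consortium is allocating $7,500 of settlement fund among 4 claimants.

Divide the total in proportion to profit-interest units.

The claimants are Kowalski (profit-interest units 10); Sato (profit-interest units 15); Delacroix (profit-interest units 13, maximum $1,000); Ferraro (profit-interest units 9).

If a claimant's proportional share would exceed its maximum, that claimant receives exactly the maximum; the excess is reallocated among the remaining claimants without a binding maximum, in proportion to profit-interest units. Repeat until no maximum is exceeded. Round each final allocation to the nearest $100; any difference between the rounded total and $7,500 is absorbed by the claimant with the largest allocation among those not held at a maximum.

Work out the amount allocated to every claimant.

Sum of profit-interest units: 47.
Proportional shares (ignoring caps): Kowalski 1,595.74; Sato 2,393.62; Delacroix 2,074.47; Ferraro 1,436.17.
Capped: Delacroix ($1,000); balance $6,500 reallocated over remaining profit-interest units 34.
Remaining shares: Kowalski 1,911.76 → $1,900; Sato 2,867.65 → $2,900; Ferraro 1,720.59 → $1,700.

Kowalski: $1,900 | Sato: $2,900 | Delacroix: $1,000 | Ferraro: $1,700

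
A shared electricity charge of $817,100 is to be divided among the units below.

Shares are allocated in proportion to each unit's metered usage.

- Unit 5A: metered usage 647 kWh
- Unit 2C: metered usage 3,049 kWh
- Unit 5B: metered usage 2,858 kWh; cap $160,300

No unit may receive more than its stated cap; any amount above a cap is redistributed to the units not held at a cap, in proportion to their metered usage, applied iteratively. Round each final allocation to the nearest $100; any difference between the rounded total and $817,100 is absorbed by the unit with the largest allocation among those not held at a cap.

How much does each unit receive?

Unit 5A: $115,000; Unit 2C: $541,800; Unit 5B: $160,300

Total metered usage = 6,554.
Unconstrained shares: Unit 5A 80,662.76; Unit 2C 380,124.79; Unit 5B 356,312.45.
Capped: Unit 5B ($160,300); balance $656,800 reallocated over remaining metered usage 3,696.
Shares after redistribution: Unit 5A 114,975.54 → $115,000; Unit 2C 541,824.46 → $541,800.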